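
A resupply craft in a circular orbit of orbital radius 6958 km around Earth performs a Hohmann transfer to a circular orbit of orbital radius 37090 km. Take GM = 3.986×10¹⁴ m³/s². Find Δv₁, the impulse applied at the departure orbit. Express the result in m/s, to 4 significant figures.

Δv ≈ 2253 m/s

r₁ = 6958 km = 6.958×10⁶ m.
r₂ = 37090 km = 3.709×10⁷ m.
Transfer ellipse a_t = (r₁ + r₂)/2 = 2.202×10⁷ m.
At r₁: circular v_c1 = √(μ/r₁) = 7569 m/s; transfer-perigee v_p = √[μ(2/r₁ − 1/a_t)] = 9822 m/s.
Δv₁ = v_p − v_c1 = 2253 m/s.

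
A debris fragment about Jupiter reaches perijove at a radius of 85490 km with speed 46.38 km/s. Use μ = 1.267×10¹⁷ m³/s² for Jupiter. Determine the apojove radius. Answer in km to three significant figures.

r_p = 8.549×10⁷ m.
Specific energy ε = v²/2 − μ/r = -4.065×10⁸ J/kg, so a = −μ/(2ε) = 1.558×10⁸ m.
The apsides satisfy r_p + r_a = 2a, so the apojove radius is 2a − r_p = 2.262×10⁸ m = 2.2620×10⁵ km.

apojove radius ≈ 2.26×10⁵ km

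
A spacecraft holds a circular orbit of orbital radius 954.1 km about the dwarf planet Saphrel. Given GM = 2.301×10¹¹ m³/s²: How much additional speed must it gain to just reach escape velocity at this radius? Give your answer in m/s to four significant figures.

r = 954.1 km = 9.541×10⁵ m.
Circular speed v_c = √(μ/r) = 491.1 m/s.
Escape speed v_esc = √(2μ/r) = √2 × v_c = 694.5 m/s.
Δv = v_esc − v_c = 203.4 m/s.

Δv ≈ 203.4 m/s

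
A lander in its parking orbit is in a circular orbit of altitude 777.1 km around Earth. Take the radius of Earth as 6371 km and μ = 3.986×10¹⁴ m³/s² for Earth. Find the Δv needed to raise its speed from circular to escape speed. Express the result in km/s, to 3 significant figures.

Δv ≈ 3.09 km/s

r = 6371 + 777.1 = 7148.1 km = 7.1481×10⁶ m.
Circular speed v_c = √(μ/r) = 7467 m/s.
Escape speed v_esc = √(2μ/r) = √2 × v_c = 10560 m/s.
Δv = v_esc − v_c = 3093 m/s = 3.093 km/s.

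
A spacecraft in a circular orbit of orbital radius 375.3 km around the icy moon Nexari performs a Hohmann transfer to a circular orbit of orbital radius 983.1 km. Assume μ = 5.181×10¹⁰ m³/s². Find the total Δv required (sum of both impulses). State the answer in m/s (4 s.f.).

r₁ = 375.3 km = 3.753×10⁵ m.
r₂ = 983.1 km = 9.831×10⁵ m.
Transfer ellipse a_t = (r₁ + r₂)/2 = 6.792×10⁵ m.
At r₁: circular v_c1 = √(μ/r₁) = 371.6 m/s; transfer-periapsis v_p = √[μ(2/r₁ − 1/a_t)] = 447.0 m/s.
Δv₁ = v_p − v_c1 = 75.46 m/s.
At r₂: circular v_c2 = √(μ/r₂) = 229.6 m/s; transfer-apoapsis v_a = √[μ(2/r₂ − 1/a_t)] = 170.6 m/s.
Δv₂ = v_c2 − v_a = 58.92 m/s.
Total Δv = Δv₁ + Δv₂ = 134.4 m/s.

Δv_total ≈ 134.4 m/s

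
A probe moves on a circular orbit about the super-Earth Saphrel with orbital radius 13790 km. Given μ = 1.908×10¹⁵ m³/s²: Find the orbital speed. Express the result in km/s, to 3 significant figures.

v ≈ 11.8 km/s

r = 13790 km = 1.379×10⁷ m.
For a circular orbit v = √(μ/r) = √(1.908×10¹⁵ / 1.379×10⁷) = √(1.384×10⁸) = 11760 m/s.
That is 11.76 km/s.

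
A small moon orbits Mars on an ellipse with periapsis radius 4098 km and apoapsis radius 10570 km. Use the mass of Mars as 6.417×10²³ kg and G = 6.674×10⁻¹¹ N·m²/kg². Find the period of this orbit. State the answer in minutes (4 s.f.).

T ≈ 317.8 minutes

μ = GM = 6.674×10⁻¹¹ × 6.417×10²³ = 4.283×10¹³ m³/s².
Semi-major axis a = (r_p + r_a)/2 = (4098.0 + 10570)/2 = 7334.0 km = 7.334×10⁶ m.
By Kepler's third law T = 2π√(a³/μ) = 2π × 3.035×10³ = 1.907×10⁴ s.
= 317.8 minutes.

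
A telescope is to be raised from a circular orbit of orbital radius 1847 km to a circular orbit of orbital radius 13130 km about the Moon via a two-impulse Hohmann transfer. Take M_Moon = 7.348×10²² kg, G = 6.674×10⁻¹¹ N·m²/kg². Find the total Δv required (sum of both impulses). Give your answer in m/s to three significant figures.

μ = GM = 6.674×10⁻¹¹ × 7.348×10²² = 4.904×10¹² m³/s².
r₁ = 1847 km = 1.847×10⁶ m.
r₂ = 13130 km = 1.313×10⁷ m.
Transfer ellipse a_t = (r₁ + r₂)/2 = 7.488×10⁶ m.
At r₁: circular v_c1 = √(μ/r₁) = 1629 m/s; transfer-perilune v_p = √[μ(2/r₁ − 1/a_t)] = 2158 m/s.
Δv₁ = v_p − v_c1 = 528.2 m/s.
At r₂: circular v_c2 = √(μ/r₂) = 611.1 m/s; transfer-apolune v_a = √[μ(2/r₂ − 1/a_t)] = 303.5 m/s.
Δv₂ = v_c2 − v_a = 307.6 m/s.
Total Δv = Δv₁ + Δv₂ = 835.8 m/s.

Δv_total ≈ 836 m/s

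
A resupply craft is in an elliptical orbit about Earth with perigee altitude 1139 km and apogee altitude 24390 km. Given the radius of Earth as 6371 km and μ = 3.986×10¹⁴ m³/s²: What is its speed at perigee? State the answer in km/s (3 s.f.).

r_p = 6371 + 1139 = 7510.0 km = 7.5100×10⁶ m.
r_a = 6371 + 24390 = 30761 km = 3.0761×10⁷ m.
Semi-major axis a = (r_p + r_a)/2 = 19136 km = 1.914×10⁷ m.
Vis-viva: v² = μ(2/r − 1/a) = 3.986×10¹⁴ × (2.663×10⁻⁷ − 5.226×10⁻⁸) = 8.532×10⁷ m²/s².
v = 9237 m/s = 9.237 km/s.

v ≈ 9.24 km/s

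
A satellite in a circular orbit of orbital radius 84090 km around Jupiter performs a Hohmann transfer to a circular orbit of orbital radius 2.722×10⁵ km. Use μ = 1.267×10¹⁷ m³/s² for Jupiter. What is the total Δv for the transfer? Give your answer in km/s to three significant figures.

r₁ = 84090 km = 8.409×10⁷ m.
r₂ = 2.722×10⁵ km = 2.722×10⁸ m.
Transfer ellipse a_t = (r₁ + r₂)/2 = 1.781×10⁸ m.
At r₁: circular v_c1 = √(μ/r₁) = 38820 m/s; transfer-perijove v_p = √[μ(2/r₁ − 1/a_t)] = 47980 m/s.
Δv₁ = v_p − v_c1 = 9165 m/s.
At r₂: circular v_c2 = √(μ/r₂) = 21570 m/s; transfer-apojove v_a = √[μ(2/r₂ − 1/a_t)] = 14820 m/s.
Δv₂ = v_c2 − v_a = 6752 m/s.
Total Δv = Δv₁ + Δv₂ = 15920 m/s = 15.92 km/s.

Δv_total ≈ 15.9 km/s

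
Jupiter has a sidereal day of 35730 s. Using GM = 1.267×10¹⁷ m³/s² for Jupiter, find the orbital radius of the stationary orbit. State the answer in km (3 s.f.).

A synchronous orbit has period T, so by Kepler's third law a = (μT²/4π²)^(1/3).
μT²/4π² = 1.267×10¹⁷ × (3.573×10⁴)² / 39.48 = 4.097×10²⁴ m³.
a = 1.600×10⁸ m = 1.6002×10⁵ km.

r_sync ≈ 1.60×10⁵ km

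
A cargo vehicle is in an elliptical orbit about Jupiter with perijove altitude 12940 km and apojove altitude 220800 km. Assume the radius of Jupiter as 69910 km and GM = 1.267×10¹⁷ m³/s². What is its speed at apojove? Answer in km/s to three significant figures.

v ≈ 13.9 km/s

r_p = 69910 + 12940 = 82850 km = 8.2850×10⁷ m.
r_a = 69910 + 220800 = 290710 km = 2.9071×10⁸ m.
Semi-major axis a = (r_p + r_a)/2 = 1.8678×10⁵ km = 1.868×10⁸ m.
Vis-viva: v² = μ(2/r − 1/a) = 1.267×10¹⁷ × (6.880×10⁻⁹ − 5.354×10⁻⁹) = 1.933×10⁸ m²/s².
v = 13900 m/s = 13.90 km/s.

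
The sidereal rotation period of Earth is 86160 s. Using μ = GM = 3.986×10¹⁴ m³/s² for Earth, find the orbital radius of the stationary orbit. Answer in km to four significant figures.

r_sync ≈ 42160 km

A synchronous orbit has period T, so by Kepler's third law a = (μT²/4π²)^(1/3).
μT²/4π² = 3.986×10¹⁴ × (8.616×10⁴)² / 39.48 = 7.495×10²² m³.
a = 4.216×10⁷ m = 42163 km.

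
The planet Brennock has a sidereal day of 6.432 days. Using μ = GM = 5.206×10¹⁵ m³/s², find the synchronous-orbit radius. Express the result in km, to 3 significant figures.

r_sync ≈ 3.44×10⁵ km

T = 6.432 days = 5.557×10⁵ s.
A synchronous orbit has period T, so by Kepler's third law a = (μT²/4π²)^(1/3).
μT²/4π² = 5.206×10¹⁵ × (5.557×10⁵)² / 39.48 = 4.073×10²⁵ m³.
a = 3.440×10⁸ m = 3.4405×10⁵ km.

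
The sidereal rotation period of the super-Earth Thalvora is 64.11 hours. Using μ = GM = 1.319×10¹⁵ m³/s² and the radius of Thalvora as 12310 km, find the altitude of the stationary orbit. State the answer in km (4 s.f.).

h_sync ≈ 1.089×10⁵ km

T = 64.11 hours = 2.308×10⁵ s.
A synchronous orbit has period T, so by Kepler's third law a = (μT²/4π²)^(1/3).
μT²/4π² = 1.319×10¹⁵ × (2.308×10⁵)² / 39.48 = 1.780×10²⁴ m³.
a = 1.212×10⁸ m = 1.2118×10⁵ km.
Altitude h = a − R = 1.2118×10⁵ − 12310 = 1.0887×10⁵ km.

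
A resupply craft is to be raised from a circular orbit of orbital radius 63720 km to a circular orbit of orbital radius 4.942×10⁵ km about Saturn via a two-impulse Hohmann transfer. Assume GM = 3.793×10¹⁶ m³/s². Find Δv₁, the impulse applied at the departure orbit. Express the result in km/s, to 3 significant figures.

Δv ≈ 8.08 km/s

r₁ = 63720 km = 6.372×10⁷ m.
r₂ = 4.942×10⁵ km = 4.942×10⁸ m.
Transfer ellipse a_t = (r₁ + r₂)/2 = 2.790×10⁸ m.
At r₁: circular v_c1 = √(μ/r₁) = 24400 m/s; transfer-perikrone v_p = √[μ(2/r₁ − 1/a_t)] = 32470 m/s.
Δv₁ = v_p − v_c1 = 8076 m/s.
= 8.076 km/s.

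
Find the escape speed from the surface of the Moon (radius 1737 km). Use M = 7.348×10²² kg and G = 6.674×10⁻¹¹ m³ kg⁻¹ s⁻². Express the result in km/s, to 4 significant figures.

v_esc ≈ 2.376 km/s

μ = GM = 6.674×10⁻¹¹ × 7.348×10²² = 4.904×10¹² m³/s².
r = R = 1.737×10⁶ m.
Escape speed v_esc = √(2μ/r) = √(2 × 4.904×10¹² / 1.737×10⁶) = √(5.647×10⁶) = 2376 m/s.
= 2.376 km/s.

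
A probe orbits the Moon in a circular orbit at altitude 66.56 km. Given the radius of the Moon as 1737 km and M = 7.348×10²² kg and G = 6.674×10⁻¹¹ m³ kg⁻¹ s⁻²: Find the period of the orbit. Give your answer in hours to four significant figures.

μ = GM = 6.674×10⁻¹¹ × 7.348×10²² = 4.904×10¹² m³/s².
r = 1737 + 66.56 = 1803.6 km = 1.8036×10⁶ m.
Kepler's third law: T = 2π√(r³/μ) = 2π√((1.804×10⁶)³ / 4.904×10¹²).
r³/μ = 1.196×10⁶ s², so T = 2π × 1.094×10³ = 6.872×10³ s.
Converting: 6.872×10³ s ÷ 3600 = 1.909 hours.

T ≈ 1.909 hours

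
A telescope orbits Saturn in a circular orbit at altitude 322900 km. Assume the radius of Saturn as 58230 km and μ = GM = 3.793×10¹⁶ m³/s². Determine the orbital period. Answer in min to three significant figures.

r = 58230 + 322900 = 381130 km = 3.8113×10⁸ m.
Kepler's third law: T = 2π√(r³/μ) = 2π√((3.811×10⁸)³ / 3.793×10¹⁶).
r³/μ = 1.460×10⁹ s², so T = 2π × 3.820×10⁴ = 2.400×10⁵ s.
Converting: 2.400×10⁵ s ÷ 60.00 = 4001 min.

T ≈ 4000 min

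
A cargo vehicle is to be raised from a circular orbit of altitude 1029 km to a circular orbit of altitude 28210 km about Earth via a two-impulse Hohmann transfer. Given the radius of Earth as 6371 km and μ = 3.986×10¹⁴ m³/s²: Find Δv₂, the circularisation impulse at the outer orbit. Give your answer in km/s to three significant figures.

Δv ≈ 1.38 km/s

r₁ = 6371 + 1029 = 7400.0 km = 7.4000×10⁶ m.
r₂ = 6371 + 28210 = 34581 km = 3.4581×10⁷ m.
Transfer ellipse a_t = (r₁ + r₂)/2 = 2.099×10⁷ m.
At r₁: circular v_c1 = √(μ/r₁) = 7339 m/s; transfer-perigee v_p = √[μ(2/r₁ − 1/a_t)] = 9420 m/s.
At r₂: circular v_c2 = √(μ/r₂) = 3395 m/s; transfer-apogee v_a = √[μ(2/r₂ − 1/a_t)] = 2016 m/s.
Δv₂ = v_c2 − v_a = 1379 m/s.
= 1.379 km/s.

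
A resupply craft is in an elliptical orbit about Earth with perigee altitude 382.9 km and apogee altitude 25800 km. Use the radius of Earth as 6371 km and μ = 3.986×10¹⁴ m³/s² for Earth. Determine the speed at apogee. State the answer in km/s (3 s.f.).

v ≈ 2.07 km/s

r_p = 6371 + 382.9 = 6753.9 km = 6.7539×10⁶ m.
r_a = 6371 + 25800 = 32171 km = 3.2171×10⁷ m.
Semi-major axis a = (r_p + r_a)/2 = 19462 km = 1.946×10⁷ m.
Vis-viva: v² = μ(2/r − 1/a) = 3.986×10¹⁴ × (6.217×10⁻⁸ − 5.138×10⁻⁸) = 4.300×10⁶ m²/s².
v = 2074 m/s = 2.074 km/s.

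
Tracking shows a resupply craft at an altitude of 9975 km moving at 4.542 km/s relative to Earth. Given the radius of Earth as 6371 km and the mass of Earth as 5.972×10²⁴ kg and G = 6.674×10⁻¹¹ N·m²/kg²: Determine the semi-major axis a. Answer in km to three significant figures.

a ≈ 14200 km

μ = GM = 6.674×10⁻¹¹ × 5.972×10²⁴ = 3.986×10¹⁴ m³/s².
r = 6371 + 9975 = 16346 km = 1.635×10⁷ m.
Vis-viva rearranged: 1/a = 2/r − v²/μ = 1.224×10⁻⁷ − 5.176×10⁻⁸ = 7.059×10⁻⁸ m⁻¹.
a = 1.417×10⁷ m = 14165 km.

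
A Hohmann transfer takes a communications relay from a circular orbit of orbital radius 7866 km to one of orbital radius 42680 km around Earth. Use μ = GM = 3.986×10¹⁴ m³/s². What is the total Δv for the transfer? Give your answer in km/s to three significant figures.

Δv_total ≈ 3.48 km/s

r₁ = 7866 km = 7.866×10⁶ m.
r₂ = 42680 km = 4.268×10⁷ m.
Transfer ellipse a_t = (r₁ + r₂)/2 = 2.527×10⁷ m.
At r₁: circular v_c1 = √(μ/r₁) = 7119 m/s; transfer-perigee v_p = √[μ(2/r₁ − 1/a_t)] = 9251 m/s.
Δv₁ = v_p − v_c1 = 2132 m/s.
At r₂: circular v_c2 = √(μ/r₂) = 3056 m/s; transfer-apogee v_a = √[μ(2/r₂ − 1/a_t)] = 1705 m/s.
Δv₂ = v_c2 − v_a = 1351 m/s.
Total Δv = Δv₁ + Δv₂ = 3483 m/s = 3.483 km/s.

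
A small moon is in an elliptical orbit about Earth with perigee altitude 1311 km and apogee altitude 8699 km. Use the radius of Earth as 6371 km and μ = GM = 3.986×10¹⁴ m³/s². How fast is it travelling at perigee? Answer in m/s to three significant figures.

r_p = 6371 + 1311 = 7682.0 km = 7.6820×10⁶ m.
r_a = 6371 + 8699 = 15070 km = 1.5070×10⁷ m.
Semi-major axis a = (r_p + r_a)/2 = 11376 km = 1.138×10⁷ m.
Vis-viva: v² = μ(2/r − 1/a) = 3.986×10¹⁴ × (2.603×10⁻⁷ − 8.790×10⁻⁸) = 6.874×10⁷ m²/s².
v = 8291 m/s.

v ≈ 8290 m/s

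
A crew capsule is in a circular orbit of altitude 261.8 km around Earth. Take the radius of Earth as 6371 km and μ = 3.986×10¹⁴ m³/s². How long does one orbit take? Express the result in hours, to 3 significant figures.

T ≈ 1.49 hours

r = 6371 + 261.8 = 6632.8 km = 6.6328×10⁶ m.
Kepler's third law: T = 2π√(r³/μ) = 2π√((6.633×10⁶)³ / 3.986×10¹⁴).
r³/μ = 7.321×10⁵ s², so T = 2π × 8.556×10² = 5.376×10³ s.
Converting: 5.376×10³ s ÷ 3600 = 1.493 hours.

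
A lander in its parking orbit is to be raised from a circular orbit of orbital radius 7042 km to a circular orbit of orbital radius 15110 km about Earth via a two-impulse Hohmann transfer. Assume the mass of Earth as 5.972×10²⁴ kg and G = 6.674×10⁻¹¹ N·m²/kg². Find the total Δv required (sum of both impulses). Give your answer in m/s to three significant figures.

Δv_total ≈ 2300 m/s

μ = GM = 6.674×10⁻¹¹ × 5.972×10²⁴ = 3.986×10¹⁴ m³/s².
r₁ = 7042 km = 7.042×10⁶ m.
r₂ = 15110 km = 1.511×10⁷ m.
Transfer ellipse a_t = (r₁ + r₂)/2 = 1.108×10⁷ m.
At r₁: circular v_c1 = √(μ/r₁) = 7523 m/s; transfer-perigee v_p = √[μ(2/r₁ − 1/a_t)] = 8787 m/s.
Δv₁ = v_p − v_c1 = 1264 m/s.
At r₂: circular v_c2 = √(μ/r₂) = 5136 m/s; transfer-apogee v_a = √[μ(2/r₂ − 1/a_t)] = 4095 m/s.
Δv₂ = v_c2 − v_a = 1041 m/s.
Total Δv = Δv₁ + Δv₂ = 2305 m/s.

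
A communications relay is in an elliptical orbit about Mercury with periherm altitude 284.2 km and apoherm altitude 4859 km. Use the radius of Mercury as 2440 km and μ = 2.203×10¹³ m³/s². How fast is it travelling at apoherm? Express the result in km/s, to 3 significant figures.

v ≈ 1.28 km/s

r_p = 2440 + 284.2 = 2724.2 km = 2.7242×10⁶ m.
r_a = 2440 + 4859 = 7299.0 km = 7.2990×10⁶ m.
Semi-major axis a = (r_p + r_a)/2 = 5011.6 km = 5.012×10⁶ m.
Vis-viva: v² = μ(2/r − 1/a) = 2.203×10¹³ × (2.740×10⁻⁷ − 1.995×10⁻⁷) = 1.641×10⁶ m²/s².
v = 1281 m/s = 1.281 km/s.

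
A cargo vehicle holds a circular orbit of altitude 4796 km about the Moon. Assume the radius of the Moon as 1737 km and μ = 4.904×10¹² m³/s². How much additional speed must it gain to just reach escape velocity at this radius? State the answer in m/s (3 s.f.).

r = 1737 + 4796 = 6533.0 km = 6.5330×10⁶ m.
Circular speed v_c = √(μ/r) = 866.4 m/s.
Escape speed v_esc = √(2μ/r) = √2 × v_c = 1225 m/s.
Δv = v_esc − v_c = 358.9 m/s.

Δv ≈ 359 m/s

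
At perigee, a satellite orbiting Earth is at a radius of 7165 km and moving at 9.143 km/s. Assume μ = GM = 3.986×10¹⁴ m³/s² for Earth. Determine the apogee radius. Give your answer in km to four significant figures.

r_p = 7.165×10⁶ m.
Specific energy ε = v²/2 − μ/r = -1.383×10⁷ J/kg, so a = −μ/(2ε) = 1.441×10⁷ m.
The apsides satisfy r_p + r_a = 2a, so the apogee radius is 2a − r_p = 2.165×10⁷ m = 21647 km.

apogee radius ≈ 21650 km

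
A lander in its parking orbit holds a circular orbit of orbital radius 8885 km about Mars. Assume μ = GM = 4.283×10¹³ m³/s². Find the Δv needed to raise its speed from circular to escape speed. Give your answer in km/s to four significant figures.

Δv ≈ 0.9094 km/s

r = 8885 km = 8.885×10⁶ m.
Circular speed v_c = √(μ/r) = 2196 m/s.
Escape speed v_esc = √(2μ/r) = √2 × v_c = 3105 m/s.
Δv = v_esc − v_c = 909.4 m/s = 0.9094 km/s.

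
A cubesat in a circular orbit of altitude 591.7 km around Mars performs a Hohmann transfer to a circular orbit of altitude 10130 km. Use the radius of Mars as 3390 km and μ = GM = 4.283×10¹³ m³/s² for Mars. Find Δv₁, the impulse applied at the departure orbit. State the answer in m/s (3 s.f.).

Δv ≈ 797 m/s

r₁ = 3390 + 591.7 = 3981.7 km = 3.9817×10⁶ m.
r₂ = 3390 + 10130 = 13520 km = 1.3520×10⁷ m.
Transfer ellipse a_t = (r₁ + r₂)/2 = 8.751×10⁶ m.
At r₁: circular v_c1 = √(μ/r₁) = 3280 m/s; transfer-periapsis v_p = √[μ(2/r₁ − 1/a_t)] = 4077 m/s.
Δv₁ = v_p − v_c1 = 796.9 m/s.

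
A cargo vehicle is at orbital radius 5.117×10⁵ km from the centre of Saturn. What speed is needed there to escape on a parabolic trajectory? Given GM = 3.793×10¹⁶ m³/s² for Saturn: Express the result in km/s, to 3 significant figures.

r = 5.117×10⁵ km = 5.117×10⁸ m.
Escape speed v_esc = √(2μ/r) = √(2 × 3.793×10¹⁶ / 5.117×10⁸) = √(1.483×10⁸) = 12180 m/s.
= 12.18 km/s.

v_esc ≈ 12.2 km/s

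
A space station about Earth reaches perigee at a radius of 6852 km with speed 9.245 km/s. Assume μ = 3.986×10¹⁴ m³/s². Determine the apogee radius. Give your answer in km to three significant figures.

r_p = 6.852×10⁶ m.
Specific energy ε = v²/2 − μ/r = -1.544×10⁷ J/kg, so a = −μ/(2ε) = 1.291×10⁷ m.
The apsides satisfy r_p + r_a = 2a, so the apogee radius is 2a − r_p = 1.897×10⁷ m = 18968 km.

apogee radius ≈ 19000 km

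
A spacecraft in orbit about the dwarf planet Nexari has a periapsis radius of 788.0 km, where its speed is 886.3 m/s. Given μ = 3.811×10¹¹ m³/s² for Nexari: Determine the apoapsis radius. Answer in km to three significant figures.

r_p = 7.880×10⁵ m.
Specific energy ε = v²/2 − μ/r = -9.087×10⁴ J/kg, so a = −μ/(2ε) = 2.097×10⁶ m.
The apsides satisfy r_p + r_a = 2a, so the apoapsis radius is 2a − r_p = 3.406×10⁶ m = 3406.1 km.

apoapsis radius ≈ 3410 km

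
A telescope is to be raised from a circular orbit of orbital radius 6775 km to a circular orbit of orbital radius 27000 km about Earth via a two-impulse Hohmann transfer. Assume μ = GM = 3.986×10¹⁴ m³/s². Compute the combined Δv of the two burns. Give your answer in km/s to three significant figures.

r₁ = 6775 km = 6.775×10⁶ m.
r₂ = 27000 km = 2.700×10⁷ m.
Transfer ellipse a_t = (r₁ + r₂)/2 = 1.689×10⁷ m.
At r₁: circular v_c1 = √(μ/r₁) = 7670 m/s; transfer-perigee v_p = √[μ(2/r₁ − 1/a_t)] = 9699 m/s.
Δv₁ = v_p − v_c1 = 2028 m/s.
At r₂: circular v_c2 = √(μ/r₂) = 3842 m/s; transfer-apogee v_a = √[μ(2/r₂ − 1/a_t)] = 2434 m/s.
Δv₂ = v_c2 − v_a = 1409 m/s.
Total Δv = Δv₁ + Δv₂ = 3437 m/s = 3.437 km/s.

Δv_total ≈ 3.44 km/s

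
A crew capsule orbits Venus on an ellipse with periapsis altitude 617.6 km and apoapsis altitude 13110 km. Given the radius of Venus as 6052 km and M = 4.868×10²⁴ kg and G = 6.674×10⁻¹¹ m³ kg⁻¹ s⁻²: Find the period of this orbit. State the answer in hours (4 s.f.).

μ = GM = 6.674×10⁻¹¹ × 4.868×10²⁴ = 3.249×10¹⁴ m³/s².
r_p = 6052 + 617.6 = 6669.6 km = 6.6696×10⁶ m.
r_a = 6052 + 13110 = 19162 km = 1.9162×10⁷ m.
Semi-major axis a = (r_p + r_a)/2 = (6669.6 + 19162)/2 = 12916 km = 1.292×10⁷ m.
By Kepler's third law T = 2π√(a³/μ) = 2π × 2.575×10³ = 1.618×10⁴ s.
= 4.495 hours.

T ≈ 4.495 hours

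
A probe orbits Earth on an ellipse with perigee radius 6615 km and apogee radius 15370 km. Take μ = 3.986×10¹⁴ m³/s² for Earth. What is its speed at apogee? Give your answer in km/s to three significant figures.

v ≈ 3.95 km/s

Semi-major axis a = (r_p + r_a)/2 = 10992 km = 1.099×10⁷ m.
Vis-viva: v² = μ(2/r − 1/a) = 3.986×10¹⁴ × (1.301×10⁻⁷ − 9.097×10⁻⁸) = 1.561×10⁷ m²/s².
v = 3950 m/s = 3.950 km/s.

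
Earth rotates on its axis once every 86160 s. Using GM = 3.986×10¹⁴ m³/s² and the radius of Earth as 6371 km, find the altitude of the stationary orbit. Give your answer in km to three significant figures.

h_sync ≈ 35800 km

A synchronous orbit has period T, so by Kepler's third law a = (μT²/4π²)^(1/3).
μT²/4π² = 3.986×10¹⁴ × (8.616×10⁴)² / 39.48 = 7.495×10²² m³.
a = 4.216×10⁷ m = 42163 km.
Altitude h = a − R = 42163 − 6371 = 35792 km.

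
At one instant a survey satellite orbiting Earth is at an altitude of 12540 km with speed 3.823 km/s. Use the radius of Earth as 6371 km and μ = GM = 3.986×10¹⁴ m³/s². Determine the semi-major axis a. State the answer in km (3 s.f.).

a ≈ 14500 km

r = 6371 + 12540 = 18911 km = 1.891×10⁷ m.
Specific orbital energy ε = v²/2 − μ/r = (3823)²/2 − 3.986×10¹⁴/1.891×10⁷ = -1.377×10⁷ J/kg.
Since ε = −μ/(2a), a = −μ/(2ε) = 1.447×10⁷ m = 14473 km.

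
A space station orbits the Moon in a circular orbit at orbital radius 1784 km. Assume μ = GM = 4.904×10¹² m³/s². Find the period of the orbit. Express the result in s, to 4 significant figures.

r = 1784 km = 1.784×10⁶ m.
Kepler's third law: T = 2π√(r³/μ) = 2π√((1.784×10⁶)³ / 4.904×10¹²).
r³/μ = 1.158×10⁶ s², so T = 2π × 1.076×10³ = 6.761×10³ s.

T ≈ 6761 s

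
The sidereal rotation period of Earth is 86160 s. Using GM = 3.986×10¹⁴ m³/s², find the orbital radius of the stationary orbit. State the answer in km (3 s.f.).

A synchronous orbit has period T, so by Kepler's third law a = (μT²/4π²)^(1/3).
μT²/4π² = 3.986×10¹⁴ × (8.616×10⁴)² / 39.48 = 7.495×10²² m³.
a = 4.216×10⁷ m = 42163 km.

r_sync ≈ 42200 km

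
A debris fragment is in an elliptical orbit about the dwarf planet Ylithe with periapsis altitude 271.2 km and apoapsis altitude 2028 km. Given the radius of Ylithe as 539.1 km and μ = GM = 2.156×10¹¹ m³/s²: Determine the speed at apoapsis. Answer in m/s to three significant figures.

r_p = 539.1 + 271.2 = 810.30 km = 8.1030×10⁵ m.
r_a = 539.1 + 2028 = 2567.1 km = 2.5671×10⁶ m.
Semi-major axis a = (r_p + r_a)/2 = 1688.7 km = 1.689×10⁶ m.
Vis-viva: v² = μ(2/r − 1/a) = 2.156×10¹¹ × (7.791×10⁻⁷ − 5.922×10⁻⁷) = 4.030×10⁴ m²/s².
v = 200.7 m/s.

v ≈ 201 m/s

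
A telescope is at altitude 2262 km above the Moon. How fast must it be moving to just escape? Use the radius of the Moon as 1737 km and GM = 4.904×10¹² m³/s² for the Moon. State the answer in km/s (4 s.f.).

r = 1737 + 2262 = 3999.0 km = 3.9990×10⁶ m.
Escape speed v_esc = √(2μ/r) = √(2 × 4.904×10¹² / 3.999×10⁶) = √(2.453×10⁶) = 1566 m/s.
= 1.566 km/s.

v_esc ≈ 1.566 km/s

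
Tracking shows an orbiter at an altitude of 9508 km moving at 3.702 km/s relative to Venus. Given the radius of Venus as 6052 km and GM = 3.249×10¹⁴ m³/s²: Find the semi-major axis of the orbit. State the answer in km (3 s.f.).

a ≈ 11600 km

r = 6052 + 9508 = 15560 km = 1.556×10⁷ m.
Vis-viva rearranged: 1/a = 2/r − v²/μ = 1.285×10⁻⁷ − 4.218×10⁻⁸ = 8.635×10⁻⁸ m⁻¹.
a = 1.158×10⁷ m = 11580 km.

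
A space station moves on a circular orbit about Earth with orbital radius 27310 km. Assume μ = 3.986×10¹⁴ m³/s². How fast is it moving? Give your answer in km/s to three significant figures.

r = 27310 km = 2.731×10⁷ m.
For a circular orbit v = √(μ/r) = √(3.986×10¹⁴ / 2.731×10⁷) = √(1.460×10⁷) = 3820 m/s.
That is 3.820 km/s.

v ≈ 3.82 km/s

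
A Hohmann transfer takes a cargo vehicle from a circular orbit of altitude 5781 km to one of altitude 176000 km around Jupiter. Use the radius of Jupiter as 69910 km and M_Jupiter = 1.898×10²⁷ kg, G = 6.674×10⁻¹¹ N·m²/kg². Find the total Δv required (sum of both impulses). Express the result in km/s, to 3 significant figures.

Δv_total ≈ 16.8 km/s

μ = GM = 6.674×10⁻¹¹ × 1.898×10²⁷ = 1.267×10¹⁷ m³/s².
r₁ = 69910 + 5781 = 75691 km = 7.5691×10⁷ m.
r₂ = 69910 + 176000 = 245910 km = 2.4591×10⁸ m.
Transfer ellipse a_t = (r₁ + r₂)/2 = 1.608×10⁸ m.
At r₁: circular v_c1 = √(μ/r₁) = 40910 m/s; transfer-perijove v_p = √[μ(2/r₁ − 1/a_t)] = 50590 m/s.
Δv₁ = v_p − v_c1 = 9681 m/s.
At r₂: circular v_c2 = √(μ/r₂) = 22700 m/s; transfer-apojove v_a = √[μ(2/r₂ − 1/a_t)] = 15570 m/s.
Δv₂ = v_c2 − v_a = 7125 m/s.
Total Δv = Δv₁ + Δv₂ = 16810 m/s = 16.81 km/s.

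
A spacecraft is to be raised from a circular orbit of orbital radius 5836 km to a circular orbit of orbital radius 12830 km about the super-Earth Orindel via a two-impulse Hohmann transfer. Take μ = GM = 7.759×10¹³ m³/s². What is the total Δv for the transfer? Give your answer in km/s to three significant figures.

r₁ = 5836 km = 5.836×10⁶ m.
r₂ = 12830 km = 1.283×10⁷ m.
Transfer ellipse a_t = (r₁ + r₂)/2 = 9.333×10⁶ m.
At r₁: circular v_c1 = √(μ/r₁) = 3646 m/s; transfer-periapsis v_p = √[μ(2/r₁ − 1/a_t)] = 4275 m/s.
Δv₁ = v_p − v_c1 = 628.9 m/s.
At r₂: circular v_c2 = √(μ/r₂) = 2459 m/s; transfer-apoapsis v_a = √[μ(2/r₂ − 1/a_t)] = 1945 m/s.
Δv₂ = v_c2 − v_a = 514.5 m/s.
Total Δv = Δv₁ + Δv₂ = 1143 m/s = 1.143 km/s.

Δv_total ≈ 1.14 km/s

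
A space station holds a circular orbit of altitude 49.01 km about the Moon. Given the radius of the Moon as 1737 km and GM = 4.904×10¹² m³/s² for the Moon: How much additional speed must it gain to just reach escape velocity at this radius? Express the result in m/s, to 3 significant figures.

r = 1737 + 49.01 = 1786.0 km = 1.7860×10⁶ m.
Circular speed v_c = √(μ/r) = 1657 m/s.
Escape speed v_esc = √(2μ/r) = √2 × v_c = 2343 m/s.
Δv = v_esc − v_c = 686.4 m/s.

Δv ≈ 686 m/s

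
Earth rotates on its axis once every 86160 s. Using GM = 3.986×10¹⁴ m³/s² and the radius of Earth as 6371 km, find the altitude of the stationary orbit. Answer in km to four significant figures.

h_sync ≈ 35790 km

A synchronous orbit has period T, so by Kepler's third law a = (μT²/4π²)^(1/3).
μT²/4π² = 3.986×10¹⁴ × (8.616×10⁴)² / 39.48 = 7.495×10²² m³.
a = 4.216×10⁷ m = 42163 km.
Altitude h = a − R = 42163 − 6371 = 35792 km.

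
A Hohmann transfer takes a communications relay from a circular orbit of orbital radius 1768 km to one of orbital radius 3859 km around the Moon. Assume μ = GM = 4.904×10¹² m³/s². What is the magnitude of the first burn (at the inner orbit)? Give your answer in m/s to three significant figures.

r₁ = 1768 km = 1.768×10⁶ m.
r₂ = 3859 km = 3.859×10⁶ m.
Transfer ellipse a_t = (r₁ + r₂)/2 = 2.814×10⁶ m.
At r₁: circular v_c1 = √(μ/r₁) = 1665 m/s; transfer-perilune v_p = √[μ(2/r₁ − 1/a_t)] = 1951 m/s.
Δv₁ = v_p − v_c1 = 285.0 m/s.

Δv ≈ 285 m/s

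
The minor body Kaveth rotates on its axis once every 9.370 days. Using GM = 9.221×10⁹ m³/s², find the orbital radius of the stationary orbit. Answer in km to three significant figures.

r_sync ≈ 5350 km

T = 9.370 days = 8.096×10⁵ s.
A synchronous orbit has period T, so by Kepler's third law a = (μT²/4π²)^(1/3).
μT²/4π² = 9.221×10⁹ × (8.096×10⁵)² / 39.48 = 1.531×10²⁰ m³.
a = 5.349×10⁶ m = 5349.4 km.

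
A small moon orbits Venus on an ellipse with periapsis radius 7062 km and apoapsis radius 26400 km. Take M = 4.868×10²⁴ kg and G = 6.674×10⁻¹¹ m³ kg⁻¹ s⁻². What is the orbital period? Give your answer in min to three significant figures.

μ = GM = 6.674×10⁻¹¹ × 4.868×10²⁴ = 3.249×10¹⁴ m³/s².
Semi-major axis a = (r_p + r_a)/2 = (7062.0 + 26400)/2 = 16731 km = 1.673×10⁷ m.
By Kepler's third law T = 2π√(a³/μ) = 2π × 3.797×10³ = 2.386×10⁴ s.
= 397.6 min.

T ≈ 398 min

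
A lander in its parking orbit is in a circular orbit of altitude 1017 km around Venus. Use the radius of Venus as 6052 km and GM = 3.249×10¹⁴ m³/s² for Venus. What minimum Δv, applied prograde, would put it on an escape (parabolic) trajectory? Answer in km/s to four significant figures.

Δv ≈ 2.808 km/s

r = 6052 + 1017 = 7069.0 km = 7.0690×10⁶ m.
Circular speed v_c = √(μ/r) = 6779 m/s.
Escape speed v_esc = √(2μ/r) = √2 × v_c = 9588 m/s.
Δv = v_esc − v_c = 2808 m/s = 2.808 km/s.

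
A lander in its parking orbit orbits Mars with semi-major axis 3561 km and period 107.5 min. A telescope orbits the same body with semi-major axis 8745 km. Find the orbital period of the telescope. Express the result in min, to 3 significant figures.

T₂ ≈ 414 min

Kepler's third law: T² ∝ a³, so T₂ = T₁ (a₂/a₁)^(3/2).
a₂/a₁ = 2.456, (a₂/a₁)^(3/2) = 3.848.
T₂ = 107.5 × 3.848 = 413.7 min.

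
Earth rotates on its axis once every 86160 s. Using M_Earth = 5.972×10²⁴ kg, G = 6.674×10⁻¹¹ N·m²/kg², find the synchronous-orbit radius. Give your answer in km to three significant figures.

μ = GM = 6.674×10⁻¹¹ × 5.972×10²⁴ = 3.986×10¹⁴ m³/s².
A synchronous orbit has period T, so by Kepler's third law a = (μT²/4π²)^(1/3).
μT²/4π² = 3.986×10¹⁴ × (8.616×10⁴)² / 39.48 = 7.495×10²² m³.
a = 4.216×10⁷ m = 42162 km.

r_sync ≈ 42200 km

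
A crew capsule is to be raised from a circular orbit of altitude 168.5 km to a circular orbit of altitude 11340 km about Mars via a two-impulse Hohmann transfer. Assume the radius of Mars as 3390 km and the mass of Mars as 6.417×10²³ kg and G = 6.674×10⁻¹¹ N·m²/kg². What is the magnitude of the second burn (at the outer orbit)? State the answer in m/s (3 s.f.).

μ = GM = 6.674×10⁻¹¹ × 6.417×10²³ = 4.283×10¹³ m³/s².
r₁ = 3390 + 168.5 = 3558.5 km = 3.5585×10⁶ m.
r₂ = 3390 + 11340 = 14730 km = 1.4730×10⁷ m.
Transfer ellipse a_t = (r₁ + r₂)/2 = 9.144×10⁶ m.
At r₁: circular v_c1 = √(μ/r₁) = 3469 m/s; transfer-periapsis v_p = √[μ(2/r₁ − 1/a_t)] = 4403 m/s.
At r₂: circular v_c2 = √(μ/r₂) = 1705 m/s; transfer-apoapsis v_a = √[μ(2/r₂ − 1/a_t)] = 1064 m/s.
Δv₂ = v_c2 − v_a = 641.4 m/s.

Δv ≈ 641 m/s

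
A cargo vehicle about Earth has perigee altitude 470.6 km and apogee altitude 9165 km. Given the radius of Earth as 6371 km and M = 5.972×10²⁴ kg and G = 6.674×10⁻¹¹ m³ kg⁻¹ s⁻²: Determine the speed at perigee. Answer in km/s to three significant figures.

μ = GM = 6.674×10⁻¹¹ × 5.972×10²⁴ = 3.986×10¹⁴ m³/s².
r_p = 6371 + 470.6 = 6841.6 km = 6.8416×10⁶ m.
r_a = 6371 + 9165 = 15536 km = 1.5536×10⁷ m.
Semi-major axis a = (r_p + r_a)/2 = 11189 km = 1.119×10⁷ m.
Vis-viva: v² = μ(2/r − 1/a) = 3.986×10¹⁴ × (2.923×10⁻⁷ − 8.938×10⁻⁸) = 8.089×10⁷ m²/s².
v = 8994 m/s = 8.994 km/s.

v ≈ 8.99 km/s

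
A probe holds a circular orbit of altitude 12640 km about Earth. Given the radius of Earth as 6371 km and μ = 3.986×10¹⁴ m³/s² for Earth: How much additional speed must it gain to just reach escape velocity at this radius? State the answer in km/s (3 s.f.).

Δv ≈ 1.90 km/s

r = 6371 + 12640 = 19011 km = 1.9011×10⁷ m.
Circular speed v_c = √(μ/r) = 4579 m/s.
Escape speed v_esc = √(2μ/r) = √2 × v_c = 6476 m/s.
Δv = v_esc − v_c = 1897 m/s = 1.897 km/s.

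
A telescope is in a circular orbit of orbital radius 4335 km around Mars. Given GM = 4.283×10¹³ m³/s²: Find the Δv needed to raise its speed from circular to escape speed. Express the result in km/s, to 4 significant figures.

r = 4335 km = 4.335×10⁶ m.
Circular speed v_c = √(μ/r) = 3143 m/s.
Escape speed v_esc = √(2μ/r) = √2 × v_c = 4445 m/s.
Δv = v_esc − v_c = 1302 m/s = 1.302 km/s.

Δv ≈ 1.302 km/s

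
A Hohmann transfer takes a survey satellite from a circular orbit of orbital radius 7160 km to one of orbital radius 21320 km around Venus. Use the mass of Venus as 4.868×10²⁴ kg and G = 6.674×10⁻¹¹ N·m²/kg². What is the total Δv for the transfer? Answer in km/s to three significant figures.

Δv_total ≈ 2.64 km/s

μ = GM = 6.674×10⁻¹¹ × 4.868×10²⁴ = 3.249×10¹⁴ m³/s².
r₁ = 7160 km = 7.160×10⁶ m.
r₂ = 21320 km = 2.132×10⁷ m.
Transfer ellipse a_t = (r₁ + r₂)/2 = 1.424×10⁷ m.
At r₁: circular v_c1 = √(μ/r₁) = 6736 m/s; transfer-periapsis v_p = √[μ(2/r₁ − 1/a_t)] = 8242 m/s.
Δv₁ = v_p − v_c1 = 1506 m/s.
At r₂: circular v_c2 = √(μ/r₂) = 3904 m/s; transfer-apoapsis v_a = √[μ(2/r₂ − 1/a_t)] = 2768 m/s.
Δv₂ = v_c2 − v_a = 1136 m/s.
Total Δv = Δv₁ + Δv₂ = 2642 m/s = 2.642 km/s.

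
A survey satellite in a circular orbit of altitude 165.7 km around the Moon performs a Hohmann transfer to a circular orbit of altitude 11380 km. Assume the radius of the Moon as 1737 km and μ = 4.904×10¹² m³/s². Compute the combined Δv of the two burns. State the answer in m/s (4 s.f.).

Δv_total ≈ 820.0 m/s

r₁ = 1737 + 165.7 = 1902.7 km = 1.9027×10⁶ m.
r₂ = 1737 + 11380 = 13117 km = 1.3117×10⁷ m.
Transfer ellipse a_t = (r₁ + r₂)/2 = 7.510×10⁶ m.
At r₁: circular v_c1 = √(μ/r₁) = 1605 m/s; transfer-perilune v_p = √[μ(2/r₁ − 1/a_t)] = 2122 m/s.
Δv₁ = v_p − v_c1 = 516.3 m/s.
At r₂: circular v_c2 = √(μ/r₂) = 611.4 m/s; transfer-apolune v_a = √[μ(2/r₂ − 1/a_t)] = 307.8 m/s.
Δv₂ = v_c2 − v_a = 303.7 m/s.
Total Δv = Δv₁ + Δv₂ = 820.0 m/s.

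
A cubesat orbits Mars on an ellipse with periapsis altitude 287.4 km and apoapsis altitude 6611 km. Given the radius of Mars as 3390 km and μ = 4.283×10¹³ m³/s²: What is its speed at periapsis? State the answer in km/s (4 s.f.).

r_p = 3390 + 287.4 = 3677.4 km = 3.6774×10⁶ m.
r_a = 3390 + 6611 = 10001 km = 1.0001×10⁷ m.
Semi-major axis a = (r_p + r_a)/2 = 6839.2 km = 6.839×10⁶ m.
Vis-viva: v² = μ(2/r − 1/a) = 4.283×10¹³ × (5.439×10⁻⁷ − 1.462×10⁻⁷) = 1.703×10⁷ m²/s².
v = 4127 m/s = 4.127 km/s.

v ≈ 4.127 km/s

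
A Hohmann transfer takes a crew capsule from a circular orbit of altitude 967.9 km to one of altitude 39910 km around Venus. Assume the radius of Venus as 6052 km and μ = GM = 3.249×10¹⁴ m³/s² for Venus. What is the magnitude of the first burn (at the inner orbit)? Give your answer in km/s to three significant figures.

r₁ = 6052 + 967.9 = 7019.9 km = 7.0199×10⁶ m.
r₂ = 6052 + 39910 = 45962 km = 4.5962×10⁷ m.
Transfer ellipse a_t = (r₁ + r₂)/2 = 2.649×10⁷ m.
At r₁: circular v_c1 = √(μ/r₁) = 6803 m/s; transfer-periapsis v_p = √[μ(2/r₁ − 1/a_t)] = 8961 m/s.
Δv₁ = v_p − v_c1 = 2158 m/s.
= 2.158 km/s.

Δv ≈ 2.16 km/s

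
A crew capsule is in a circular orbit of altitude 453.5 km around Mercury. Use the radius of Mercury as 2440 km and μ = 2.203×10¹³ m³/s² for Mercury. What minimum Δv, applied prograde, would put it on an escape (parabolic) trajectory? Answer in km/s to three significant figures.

r = 2440 + 453.5 = 2893.5 km = 2.8935×10⁶ m.
Circular speed v_c = √(μ/r) = 2759 m/s.
Escape speed v_esc = √(2μ/r) = √2 × v_c = 3902 m/s.
Δv = v_esc − v_c = 1143 m/s = 1.143 km/s.

Δv ≈ 1.14 km/s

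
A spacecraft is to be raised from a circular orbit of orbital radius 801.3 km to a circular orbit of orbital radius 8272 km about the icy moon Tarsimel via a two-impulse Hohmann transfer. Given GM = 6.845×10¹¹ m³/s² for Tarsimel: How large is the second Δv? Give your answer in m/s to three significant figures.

Δv ≈ 167 m/s

r₁ = 801.3 km = 8.013×10⁵ m.
r₂ = 8272 km = 8.272×10⁶ m.
Transfer ellipse a_t = (r₁ + r₂)/2 = 4.537×10⁶ m.
At r₁: circular v_c1 = √(μ/r₁) = 924.2 m/s; transfer-periapsis v_p = √[μ(2/r₁ − 1/a_t)] = 1248 m/s.
At r₂: circular v_c2 = √(μ/r₂) = 287.7 m/s; transfer-apoapsis v_a = √[μ(2/r₂ − 1/a_t)] = 120.9 m/s.
Δv₂ = v_c2 − v_a = 166.8 m/s.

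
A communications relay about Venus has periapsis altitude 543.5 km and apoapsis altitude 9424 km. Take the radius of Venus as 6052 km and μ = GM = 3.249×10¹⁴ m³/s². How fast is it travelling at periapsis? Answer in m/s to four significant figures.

r_p = 6052 + 543.5 = 6595.5 km = 6.5955×10⁶ m.
r_a = 6052 + 9424 = 15476 km = 1.5476×10⁷ m.
Semi-major axis a = (r_p + r_a)/2 = 11036 km = 1.104×10⁷ m.
Vis-viva: v² = μ(2/r − 1/a) = 3.249×10¹⁴ × (3.032×10⁻⁷ − 9.061×10⁻⁸) = 6.908×10⁷ m²/s².
v = 8312 m/s.

v ≈ 8312 m/s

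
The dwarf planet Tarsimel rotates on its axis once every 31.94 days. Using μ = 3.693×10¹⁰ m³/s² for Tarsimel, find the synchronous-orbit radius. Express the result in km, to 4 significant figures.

T = 31.94 days = 2.760×10⁶ s.
A synchronous orbit has period T, so by Kepler's third law a = (μT²/4π²)^(1/3).
μT²/4π² = 3.693×10¹⁰ × (2.760×10⁶)² / 39.48 = 7.124×10²¹ m³.
a = 1.924×10⁷ m = 19242 km.

r_sync ≈ 19240 km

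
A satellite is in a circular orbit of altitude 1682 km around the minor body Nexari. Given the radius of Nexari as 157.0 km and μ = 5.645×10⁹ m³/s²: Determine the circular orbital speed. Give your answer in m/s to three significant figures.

v ≈ 55.4 m/s

r = 157.0 + 1682 = 1839.0 km = 1.8390×10⁶ m.
For a circular orbit v = √(μ/r) = √(5.645×10⁹ / 1.839×10⁶) = √(3.070×10³) = 55.40 m/s.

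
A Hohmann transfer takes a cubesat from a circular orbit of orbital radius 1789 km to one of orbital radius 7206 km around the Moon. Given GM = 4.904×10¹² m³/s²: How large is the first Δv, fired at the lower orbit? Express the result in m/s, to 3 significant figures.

r₁ = 1789 km = 1.789×10⁶ m.
r₂ = 7206 km = 7.206×10⁶ m.
Transfer ellipse a_t = (r₁ + r₂)/2 = 4.498×10⁶ m.
At r₁: circular v_c1 = √(μ/r₁) = 1656 m/s; transfer-perilune v_p = √[μ(2/r₁ − 1/a_t)] = 2096 m/s.
Δv₁ = v_p − v_c1 = 440.1 m/s.

Δv ≈ 440 m/s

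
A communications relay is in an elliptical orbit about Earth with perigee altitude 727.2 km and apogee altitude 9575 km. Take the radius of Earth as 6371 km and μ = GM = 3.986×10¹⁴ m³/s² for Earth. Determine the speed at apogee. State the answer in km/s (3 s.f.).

v ≈ 3.92 km/s

r_p = 6371 + 727.2 = 7098.2 km = 7.0982×10⁶ m.
r_a = 6371 + 9575 = 15946 km = 1.5946×10⁷ m.
Semi-major axis a = (r_p + r_a)/2 = 11522 km = 1.152×10⁷ m.
Vis-viva: v² = μ(2/r − 1/a) = 3.986×10¹⁴ × (1.254×10⁻⁷ − 8.679×10⁻⁸) = 1.540×10⁷ m²/s².
v = 3924 m/s = 3.924 km/s.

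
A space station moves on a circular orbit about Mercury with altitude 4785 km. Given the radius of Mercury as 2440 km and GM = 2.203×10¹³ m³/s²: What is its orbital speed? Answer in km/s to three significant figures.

v ≈ 1.75 km/s

r = 2440 + 4785 = 7225.0 km = 7.2250×10⁶ m.
For a circular orbit v = √(μ/r) = √(2.203×10¹³ / 7.225×10⁶) = √(3.049×10⁶) = 1746 m/s.
That is 1.746 km/s.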